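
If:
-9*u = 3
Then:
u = -1/3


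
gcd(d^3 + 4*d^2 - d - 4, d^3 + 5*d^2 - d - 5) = d^2 - 1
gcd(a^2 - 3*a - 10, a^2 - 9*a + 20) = a - 5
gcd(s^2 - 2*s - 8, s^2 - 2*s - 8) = s^2 - 2*s - 8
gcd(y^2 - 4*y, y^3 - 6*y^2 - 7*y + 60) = y - 4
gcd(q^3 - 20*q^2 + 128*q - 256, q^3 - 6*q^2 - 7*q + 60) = q - 4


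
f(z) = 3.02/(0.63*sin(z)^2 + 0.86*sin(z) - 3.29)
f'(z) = 3.02*(-1.26*sin(z)*cos(z) - 0.86*cos(z))/(0.63*sin(z)^2 + 0.86*sin(z) - 3.29)^2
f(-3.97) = -1.30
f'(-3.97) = 0.68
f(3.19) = -0.91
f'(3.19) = 0.22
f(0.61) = -1.17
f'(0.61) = -0.58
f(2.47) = -1.20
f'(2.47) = 0.62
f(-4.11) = -1.40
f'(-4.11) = 0.70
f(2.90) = -0.99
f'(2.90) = 0.37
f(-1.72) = -0.86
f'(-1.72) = -0.01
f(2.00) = -1.52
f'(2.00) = 0.64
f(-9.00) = -0.85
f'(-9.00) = 0.07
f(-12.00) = -1.14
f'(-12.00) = -0.56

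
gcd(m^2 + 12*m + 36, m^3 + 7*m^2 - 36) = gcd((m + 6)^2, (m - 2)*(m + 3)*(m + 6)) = m + 6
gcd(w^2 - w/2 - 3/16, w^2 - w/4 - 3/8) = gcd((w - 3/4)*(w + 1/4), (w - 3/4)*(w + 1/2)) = w - 3/4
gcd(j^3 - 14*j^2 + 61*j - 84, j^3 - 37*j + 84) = j^2 - 7*j + 12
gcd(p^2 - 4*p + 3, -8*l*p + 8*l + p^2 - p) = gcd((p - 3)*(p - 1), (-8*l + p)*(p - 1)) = p - 1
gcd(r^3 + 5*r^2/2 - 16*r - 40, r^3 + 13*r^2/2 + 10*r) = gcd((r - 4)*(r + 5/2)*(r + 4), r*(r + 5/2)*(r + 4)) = r^2 + 13*r/2 + 10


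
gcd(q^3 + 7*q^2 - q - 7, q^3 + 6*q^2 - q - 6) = q^2 - 1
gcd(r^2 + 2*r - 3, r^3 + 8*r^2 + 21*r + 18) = r + 3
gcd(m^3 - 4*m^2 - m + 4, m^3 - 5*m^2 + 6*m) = 1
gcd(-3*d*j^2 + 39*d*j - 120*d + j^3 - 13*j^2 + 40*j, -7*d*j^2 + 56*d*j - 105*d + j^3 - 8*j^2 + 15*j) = j - 5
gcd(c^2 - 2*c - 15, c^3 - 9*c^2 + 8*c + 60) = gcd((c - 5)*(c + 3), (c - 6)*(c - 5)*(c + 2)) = c - 5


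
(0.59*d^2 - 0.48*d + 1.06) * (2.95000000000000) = 1.7405*d^2 - 1.416*d + 3.127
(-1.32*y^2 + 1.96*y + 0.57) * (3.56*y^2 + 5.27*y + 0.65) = -4.6992*y^4 + 0.0212000000000003*y^3 + 11.5004*y^2 + 4.2779*y + 0.3705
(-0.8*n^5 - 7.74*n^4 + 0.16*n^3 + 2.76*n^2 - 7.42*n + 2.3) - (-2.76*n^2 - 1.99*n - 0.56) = -0.8*n^5 - 7.74*n^4 + 0.16*n^3 + 5.52*n^2 - 5.43*n + 2.86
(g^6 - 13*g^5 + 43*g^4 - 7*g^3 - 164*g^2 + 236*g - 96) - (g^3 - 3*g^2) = g^6 - 13*g^5 + 43*g^4 - 8*g^3 - 161*g^2 + 236*g - 96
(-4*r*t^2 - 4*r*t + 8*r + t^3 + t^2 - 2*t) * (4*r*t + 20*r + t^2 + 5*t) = -16*r^2*t^3 - 96*r^2*t^2 - 48*r^2*t + 160*r^2 + t^5 + 6*t^4 + 3*t^3 - 10*t^2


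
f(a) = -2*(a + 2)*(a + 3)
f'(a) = -4*a - 10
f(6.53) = -162.58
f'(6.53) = -36.12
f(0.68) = -19.72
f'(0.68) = -12.72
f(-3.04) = -0.08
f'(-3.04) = 2.16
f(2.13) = -42.37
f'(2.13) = -18.52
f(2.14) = -42.56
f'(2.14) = -18.56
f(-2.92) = 0.15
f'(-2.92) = 1.68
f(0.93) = -23.03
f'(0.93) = -13.72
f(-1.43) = -1.79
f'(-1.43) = -4.28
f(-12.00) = -180.00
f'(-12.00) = 38.00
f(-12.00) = -180.00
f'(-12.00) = 38.00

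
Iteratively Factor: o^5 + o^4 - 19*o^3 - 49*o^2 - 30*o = (o)*(o^4 + o^3 - 19*o^2 - 49*o - 30) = o*(o - 5)*(o^3 + 6*o^2 + 11*o + 6) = o*(o - 5)*(o + 3)*(o^2 + 3*o + 2) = o*(o - 5)*(o + 1)*(o + 3)*(o + 2)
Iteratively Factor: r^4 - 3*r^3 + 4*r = (r - 2)*(r^3 - r^2 - 2*r) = r*(r - 2)*(r^2 - r - 2) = r*(r - 2)^2*(r + 1)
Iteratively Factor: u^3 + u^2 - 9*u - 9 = (u + 3)*(u^2 - 2*u - 3) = (u - 3)*(u + 3)*(u + 1)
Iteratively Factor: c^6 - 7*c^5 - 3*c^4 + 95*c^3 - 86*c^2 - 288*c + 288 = (c - 4)*(c^5 - 3*c^4 - 15*c^3 + 35*c^2 + 54*c - 72) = (c - 4)*(c - 3)*(c^4 - 15*c^2 - 10*c + 24) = (c - 4)^2*(c - 3)*(c^3 + 4*c^2 + c - 6) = (c - 4)^2*(c - 3)*(c - 1)*(c^2 + 5*c + 6) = (c - 4)^2*(c - 3)*(c - 1)*(c + 3)*(c + 2)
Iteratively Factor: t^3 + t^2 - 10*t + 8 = (t - 1)*(t^2 + 2*t - 8) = (t - 1)*(t + 4)*(t - 2)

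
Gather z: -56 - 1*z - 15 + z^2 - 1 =z^2 - z - 72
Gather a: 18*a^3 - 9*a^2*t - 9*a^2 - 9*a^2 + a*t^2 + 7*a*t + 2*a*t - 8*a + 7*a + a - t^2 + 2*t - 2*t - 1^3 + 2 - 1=18*a^3 + a^2*(-9*t - 18) + a*(t^2 + 9*t) - t^2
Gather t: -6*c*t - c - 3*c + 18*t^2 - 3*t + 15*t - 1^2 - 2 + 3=-4*c + 18*t^2 + t*(12 - 6*c)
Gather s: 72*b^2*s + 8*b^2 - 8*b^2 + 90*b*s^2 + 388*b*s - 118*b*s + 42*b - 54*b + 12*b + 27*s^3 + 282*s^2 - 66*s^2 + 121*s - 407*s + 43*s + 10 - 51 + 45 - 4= 27*s^3 + s^2*(90*b + 216) + s*(72*b^2 + 270*b - 243)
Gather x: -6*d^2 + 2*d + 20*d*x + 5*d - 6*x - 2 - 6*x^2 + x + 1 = -6*d^2 + 7*d - 6*x^2 + x*(20*d - 5) - 1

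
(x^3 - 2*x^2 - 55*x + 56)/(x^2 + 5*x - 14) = (x^2 - 9*x + 8)/(x - 2)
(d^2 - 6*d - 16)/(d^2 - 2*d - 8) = (d - 8)/(d - 4)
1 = 1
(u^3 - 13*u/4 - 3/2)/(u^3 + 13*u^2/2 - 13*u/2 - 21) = (u + 1/2)/(u + 7)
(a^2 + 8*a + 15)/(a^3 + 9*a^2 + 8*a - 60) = (a + 3)/(a^2 + 4*a - 12)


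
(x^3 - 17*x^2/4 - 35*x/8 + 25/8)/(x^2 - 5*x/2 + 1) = (4*x^2 - 15*x - 25)/(4*(x - 2))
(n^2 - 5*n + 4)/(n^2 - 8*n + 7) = (n - 4)/(n - 7)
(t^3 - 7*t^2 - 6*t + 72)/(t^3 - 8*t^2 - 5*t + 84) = (t - 6)/(t - 7)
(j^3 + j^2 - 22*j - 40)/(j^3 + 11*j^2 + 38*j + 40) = (j - 5)/(j + 5)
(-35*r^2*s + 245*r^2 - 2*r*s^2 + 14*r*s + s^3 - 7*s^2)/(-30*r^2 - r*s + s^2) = (7*r*s - 49*r - s^2 + 7*s)/(6*r - s)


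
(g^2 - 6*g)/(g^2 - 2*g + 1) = g*(g - 6)/(g^2 - 2*g + 1)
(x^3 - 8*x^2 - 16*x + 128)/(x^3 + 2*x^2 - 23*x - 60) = (x^2 - 12*x + 32)/(x^2 - 2*x - 15)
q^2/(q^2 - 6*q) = q/(q - 6)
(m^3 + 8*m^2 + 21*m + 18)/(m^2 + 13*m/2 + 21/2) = 2*(m^2 + 5*m + 6)/(2*m + 7)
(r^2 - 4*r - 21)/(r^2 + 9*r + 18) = (r - 7)/(r + 6)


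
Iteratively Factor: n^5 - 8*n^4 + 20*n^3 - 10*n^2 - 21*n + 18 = (n - 2)*(n^4 - 6*n^3 + 8*n^2 + 6*n - 9) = (n - 3)*(n - 2)*(n^3 - 3*n^2 - n + 3) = (n - 3)^2*(n - 2)*(n^2 - 1) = (n - 3)^2*(n - 2)*(n + 1)*(n - 1)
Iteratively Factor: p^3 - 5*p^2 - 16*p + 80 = (p - 4)*(p^2 - p - 20) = (p - 4)*(p + 4)*(p - 5)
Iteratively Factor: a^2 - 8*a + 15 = (a - 3)*(a - 5)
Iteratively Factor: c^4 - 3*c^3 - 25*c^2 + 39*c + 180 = (c + 3)*(c^3 - 6*c^2 - 7*c + 60) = (c + 3)^2*(c^2 - 9*c + 20) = (c - 4)*(c + 3)^2*(c - 5)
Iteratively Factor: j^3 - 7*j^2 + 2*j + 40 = (j - 5)*(j^2 - 2*j - 8) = (j - 5)*(j + 2)*(j - 4)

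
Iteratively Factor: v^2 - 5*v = (v)*(v - 5)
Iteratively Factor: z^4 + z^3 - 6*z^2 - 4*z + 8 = (z - 2)*(z^3 + 3*z^2 - 4) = (z - 2)*(z - 1)*(z^2 + 4*z + 4) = (z - 2)*(z - 1)*(z + 2)*(z + 2)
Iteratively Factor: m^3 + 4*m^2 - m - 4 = (m - 1)*(m^2 + 5*m + 4) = (m - 1)*(m + 4)*(m + 1)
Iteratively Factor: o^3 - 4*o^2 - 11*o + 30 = (o - 5)*(o^2 + o - 6) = (o - 5)*(o - 2)*(o + 3)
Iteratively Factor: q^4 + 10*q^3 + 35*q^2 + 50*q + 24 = (q + 4)*(q^3 + 6*q^2 + 11*q + 6) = (q + 3)*(q + 4)*(q^2 + 3*q + 2) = (q + 2)*(q + 3)*(q + 4)*(q + 1)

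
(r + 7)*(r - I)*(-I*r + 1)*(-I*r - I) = -r^4 - 8*r^3 - 8*r^2 - 8*r - 7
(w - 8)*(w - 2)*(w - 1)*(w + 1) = w^4 - 10*w^3 + 15*w^2 + 10*w - 16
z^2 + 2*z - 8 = (z - 2)*(z + 4)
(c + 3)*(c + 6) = c^2 + 9*c + 18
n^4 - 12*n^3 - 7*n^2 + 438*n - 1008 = (n - 8)*(n - 7)*(n - 3)*(n + 6)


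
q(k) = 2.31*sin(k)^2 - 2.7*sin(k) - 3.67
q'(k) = 4.62*sin(k)*cos(k) - 2.7*cos(k)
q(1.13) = -4.22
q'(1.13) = 0.63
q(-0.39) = -2.31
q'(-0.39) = -4.12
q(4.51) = 1.19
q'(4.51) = 1.45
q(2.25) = -4.37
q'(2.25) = -0.56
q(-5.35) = -4.35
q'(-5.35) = 0.60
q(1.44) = -4.08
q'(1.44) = 0.25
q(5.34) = 0.03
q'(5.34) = -3.78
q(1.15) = -4.21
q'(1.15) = 0.62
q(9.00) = -4.39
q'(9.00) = 0.73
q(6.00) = -2.74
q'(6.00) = -3.83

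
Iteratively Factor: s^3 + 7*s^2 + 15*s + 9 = (s + 3)*(s^2 + 4*s + 3) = (s + 1)*(s + 3)*(s + 3)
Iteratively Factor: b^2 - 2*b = (b - 2)*(b)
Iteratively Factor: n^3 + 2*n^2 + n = (n + 1)*(n^2 + n) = (n + 1)^2*(n)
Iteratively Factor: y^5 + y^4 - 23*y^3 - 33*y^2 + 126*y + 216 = (y + 3)*(y^4 - 2*y^3 - 17*y^2 + 18*y + 72) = (y + 3)^2*(y^3 - 5*y^2 - 2*y + 24) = (y - 3)*(y + 3)^2*(y^2 - 2*y - 8) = (y - 4)*(y - 3)*(y + 3)^2*(y + 2)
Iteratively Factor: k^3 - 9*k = (k - 3)*(k^2 + 3*k) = (k - 3)*(k + 3)*(k)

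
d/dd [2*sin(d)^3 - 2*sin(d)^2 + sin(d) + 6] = (6*sin(d)^2 - 4*sin(d) + 1)*cos(d)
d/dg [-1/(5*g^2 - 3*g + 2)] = (10*g - 3)/(5*g^2 - 3*g + 2)^2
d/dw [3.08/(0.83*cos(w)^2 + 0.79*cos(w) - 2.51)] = (5.1128*cos(w) + 2.4332)*sin(w)/(0.83*cos(w)^2 + 0.79*cos(w) - 2.51)^2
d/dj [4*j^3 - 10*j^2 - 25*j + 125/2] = 12*j^2 - 20*j - 25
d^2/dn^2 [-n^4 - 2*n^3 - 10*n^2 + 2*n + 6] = -12*n^2 - 12*n - 20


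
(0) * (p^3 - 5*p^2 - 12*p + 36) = 0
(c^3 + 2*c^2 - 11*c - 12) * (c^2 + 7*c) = c^5 + 9*c^4 + 3*c^3 - 89*c^2 - 84*c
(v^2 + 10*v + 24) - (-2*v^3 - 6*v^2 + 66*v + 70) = 2*v^3 + 7*v^2 - 56*v - 46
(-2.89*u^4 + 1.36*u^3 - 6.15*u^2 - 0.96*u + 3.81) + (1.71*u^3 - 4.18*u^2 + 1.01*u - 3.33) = -2.89*u^4 + 3.07*u^3 - 10.33*u^2 + 0.05*u + 0.48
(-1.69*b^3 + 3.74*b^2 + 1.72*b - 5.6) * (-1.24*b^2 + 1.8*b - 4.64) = 2.0956*b^5 - 7.6796*b^4 + 12.4408*b^3 - 7.3136*b^2 - 18.0608*b + 25.984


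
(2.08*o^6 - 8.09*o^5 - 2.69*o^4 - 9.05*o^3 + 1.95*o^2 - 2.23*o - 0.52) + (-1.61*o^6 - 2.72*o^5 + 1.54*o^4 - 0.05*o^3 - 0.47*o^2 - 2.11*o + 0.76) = 0.47*o^6 - 10.81*o^5 - 1.15*o^4 - 9.1*o^3 + 1.48*o^2 - 4.34*o + 0.24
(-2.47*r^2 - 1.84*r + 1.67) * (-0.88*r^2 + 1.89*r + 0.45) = 2.1736*r^4 - 3.0491*r^3 - 6.0587*r^2 + 2.3283*r + 0.7515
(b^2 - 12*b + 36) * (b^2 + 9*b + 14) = b^4 - 3*b^3 - 58*b^2 + 156*b + 504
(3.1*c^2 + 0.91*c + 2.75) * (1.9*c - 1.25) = 5.89*c^3 - 2.146*c^2 + 4.0875*c - 3.4375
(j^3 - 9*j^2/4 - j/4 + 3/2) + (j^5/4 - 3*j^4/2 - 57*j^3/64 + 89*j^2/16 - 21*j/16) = j^5/4 - 3*j^4/2 + 7*j^3/64 + 53*j^2/16 - 25*j/16 + 3/2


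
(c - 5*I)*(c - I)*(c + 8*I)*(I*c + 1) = I*c^4 - c^3 + 45*I*c^2 + 83*c - 40*I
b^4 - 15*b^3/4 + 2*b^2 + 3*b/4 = b*(b - 3)*(b - 1)*(b + 1/4)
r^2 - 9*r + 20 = (r - 5)*(r - 4)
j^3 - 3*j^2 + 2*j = j*(j - 2)*(j - 1)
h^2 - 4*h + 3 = (h - 3)*(h - 1)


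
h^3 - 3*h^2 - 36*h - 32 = (h - 8)*(h + 1)*(h + 4)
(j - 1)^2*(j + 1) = j^3 - j^2 - j + 1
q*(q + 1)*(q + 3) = q^3 + 4*q^2 + 3*q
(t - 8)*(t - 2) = t^2 - 10*t + 16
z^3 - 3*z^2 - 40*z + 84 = (z - 7)*(z - 2)*(z + 6)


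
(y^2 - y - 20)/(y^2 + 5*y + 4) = (y - 5)/(y + 1)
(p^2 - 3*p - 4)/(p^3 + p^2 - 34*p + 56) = (p + 1)/(p^2 + 5*p - 14)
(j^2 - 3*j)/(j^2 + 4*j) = (j - 3)/(j + 4)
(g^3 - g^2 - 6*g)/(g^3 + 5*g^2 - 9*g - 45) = g*(g + 2)/(g^2 + 8*g + 15)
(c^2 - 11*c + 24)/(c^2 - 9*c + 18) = (c - 8)/(c - 6)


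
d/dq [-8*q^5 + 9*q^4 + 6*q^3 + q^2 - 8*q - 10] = -40*q^4 + 36*q^3 + 18*q^2 + 2*q - 8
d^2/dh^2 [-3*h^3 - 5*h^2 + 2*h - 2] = -18*h - 10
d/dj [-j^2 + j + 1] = 1 - 2*j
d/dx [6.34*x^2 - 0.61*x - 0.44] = 12.68*x - 0.61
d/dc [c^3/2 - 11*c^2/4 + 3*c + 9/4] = 3*c^2/2 - 11*c/2 + 3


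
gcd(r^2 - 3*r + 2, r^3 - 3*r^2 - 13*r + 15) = r - 1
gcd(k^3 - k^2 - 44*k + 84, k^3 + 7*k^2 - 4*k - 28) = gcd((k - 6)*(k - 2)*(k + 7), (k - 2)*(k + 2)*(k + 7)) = k^2 + 5*k - 14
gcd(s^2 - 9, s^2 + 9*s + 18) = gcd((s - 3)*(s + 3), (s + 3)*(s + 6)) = s + 3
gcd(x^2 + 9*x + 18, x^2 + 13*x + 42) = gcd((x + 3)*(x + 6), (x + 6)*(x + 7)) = x + 6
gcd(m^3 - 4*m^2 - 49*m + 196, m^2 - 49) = m^2 - 49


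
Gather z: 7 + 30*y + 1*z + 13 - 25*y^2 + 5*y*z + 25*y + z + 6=-25*y^2 + 55*y + z*(5*y + 2) + 26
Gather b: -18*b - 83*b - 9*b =-110*b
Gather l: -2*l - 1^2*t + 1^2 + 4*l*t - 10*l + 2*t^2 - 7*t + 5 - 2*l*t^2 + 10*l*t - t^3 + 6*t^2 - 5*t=l*(-2*t^2 + 14*t - 12) - t^3 + 8*t^2 - 13*t + 6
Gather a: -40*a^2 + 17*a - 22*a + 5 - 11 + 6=-40*a^2 - 5*a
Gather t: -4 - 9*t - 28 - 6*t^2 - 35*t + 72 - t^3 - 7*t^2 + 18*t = -t^3 - 13*t^2 - 26*t + 40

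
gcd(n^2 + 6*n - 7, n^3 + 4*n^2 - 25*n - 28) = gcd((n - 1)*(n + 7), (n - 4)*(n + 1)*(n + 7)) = n + 7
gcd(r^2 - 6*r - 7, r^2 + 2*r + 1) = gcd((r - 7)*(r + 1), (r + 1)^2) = r + 1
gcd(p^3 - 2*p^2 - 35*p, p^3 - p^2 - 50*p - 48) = 1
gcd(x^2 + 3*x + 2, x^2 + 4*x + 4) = x + 2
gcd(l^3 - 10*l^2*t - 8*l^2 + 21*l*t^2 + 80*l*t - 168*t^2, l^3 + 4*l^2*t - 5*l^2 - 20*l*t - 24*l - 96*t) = l - 8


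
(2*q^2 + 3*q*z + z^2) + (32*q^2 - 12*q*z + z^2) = 34*q^2 - 9*q*z + 2*z^2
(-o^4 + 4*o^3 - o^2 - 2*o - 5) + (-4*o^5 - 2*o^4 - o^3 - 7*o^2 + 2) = -4*o^5 - 3*o^4 + 3*o^3 - 8*o^2 - 2*o - 3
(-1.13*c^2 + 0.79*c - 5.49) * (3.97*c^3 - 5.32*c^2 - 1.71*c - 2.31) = -4.4861*c^5 + 9.1479*c^4 - 24.0658*c^3 + 30.4662*c^2 + 7.563*c + 12.6819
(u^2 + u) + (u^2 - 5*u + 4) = 2*u^2 - 4*u + 4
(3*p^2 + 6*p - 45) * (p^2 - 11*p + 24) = 3*p^4 - 27*p^3 - 39*p^2 + 639*p - 1080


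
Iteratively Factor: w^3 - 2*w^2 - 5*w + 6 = (w - 1)*(w^2 - w - 6) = (w - 3)*(w - 1)*(w + 2)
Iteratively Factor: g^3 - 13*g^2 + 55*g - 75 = (g - 5)*(g^2 - 8*g + 15) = (g - 5)^2*(g - 3)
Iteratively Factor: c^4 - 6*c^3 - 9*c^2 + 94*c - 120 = (c - 2)*(c^3 - 4*c^2 - 17*c + 60) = (c - 5)*(c - 2)*(c^2 + c - 12) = (c - 5)*(c - 2)*(c + 4)*(c - 3)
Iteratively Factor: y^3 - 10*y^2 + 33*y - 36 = (y - 3)*(y^2 - 7*y + 12) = (y - 3)^2*(y - 4)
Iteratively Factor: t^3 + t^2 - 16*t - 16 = (t + 1)*(t^2 - 16) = (t - 4)*(t + 1)*(t + 4)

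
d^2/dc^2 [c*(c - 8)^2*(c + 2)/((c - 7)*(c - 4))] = 2*(c^6 - 33*c^5 + 447*c^4 - 3286*c^3 + 14952*c^2 - 43680*c + 64512)/(c^6 - 33*c^5 + 447*c^4 - 3179*c^3 + 12516*c^2 - 25872*c + 21952)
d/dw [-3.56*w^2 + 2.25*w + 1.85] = 2.25 - 7.12*w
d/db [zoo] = 0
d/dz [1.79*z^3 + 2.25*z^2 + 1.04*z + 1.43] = 5.37*z^2 + 4.5*z + 1.04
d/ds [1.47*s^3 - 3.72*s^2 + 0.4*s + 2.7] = 4.41*s^2 - 7.44*s + 0.4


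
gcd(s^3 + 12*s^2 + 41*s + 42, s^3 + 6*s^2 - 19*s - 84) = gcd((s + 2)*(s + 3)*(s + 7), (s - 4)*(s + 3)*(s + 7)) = s^2 + 10*s + 21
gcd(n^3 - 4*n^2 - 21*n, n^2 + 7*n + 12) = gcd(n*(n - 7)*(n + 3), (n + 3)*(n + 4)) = n + 3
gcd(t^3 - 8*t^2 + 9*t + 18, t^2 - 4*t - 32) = 1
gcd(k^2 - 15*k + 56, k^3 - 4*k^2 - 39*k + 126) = k - 7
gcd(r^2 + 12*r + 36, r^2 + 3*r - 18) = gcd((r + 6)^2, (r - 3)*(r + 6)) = r + 6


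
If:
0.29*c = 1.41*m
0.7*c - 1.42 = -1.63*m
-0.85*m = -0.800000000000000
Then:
No Solution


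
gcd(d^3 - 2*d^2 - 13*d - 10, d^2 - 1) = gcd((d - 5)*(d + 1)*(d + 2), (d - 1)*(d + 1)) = d + 1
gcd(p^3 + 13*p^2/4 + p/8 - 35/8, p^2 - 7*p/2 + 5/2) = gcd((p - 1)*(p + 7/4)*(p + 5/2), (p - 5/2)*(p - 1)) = p - 1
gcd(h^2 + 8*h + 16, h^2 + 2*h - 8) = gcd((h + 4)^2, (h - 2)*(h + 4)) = h + 4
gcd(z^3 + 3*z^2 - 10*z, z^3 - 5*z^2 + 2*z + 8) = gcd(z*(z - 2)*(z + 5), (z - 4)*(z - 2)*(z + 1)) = z - 2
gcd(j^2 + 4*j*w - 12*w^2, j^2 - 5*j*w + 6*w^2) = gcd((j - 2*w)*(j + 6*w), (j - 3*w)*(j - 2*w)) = -j + 2*w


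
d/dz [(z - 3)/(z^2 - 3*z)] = -1/z^2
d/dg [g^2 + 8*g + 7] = 2*g + 8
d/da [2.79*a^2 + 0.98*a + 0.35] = 5.58*a + 0.98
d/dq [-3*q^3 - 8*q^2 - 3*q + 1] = -9*q^2 - 16*q - 3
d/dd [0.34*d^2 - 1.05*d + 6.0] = 0.68*d - 1.05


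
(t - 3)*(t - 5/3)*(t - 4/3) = t^3 - 6*t^2 + 101*t/9 - 20/3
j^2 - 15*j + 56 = (j - 8)*(j - 7)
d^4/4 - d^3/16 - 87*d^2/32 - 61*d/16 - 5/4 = (d/4 + 1/2)*(d - 4)*(d + 1/2)*(d + 5/4)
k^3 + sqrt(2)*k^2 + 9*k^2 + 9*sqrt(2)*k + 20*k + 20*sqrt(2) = (k + 4)*(k + 5)*(k + sqrt(2))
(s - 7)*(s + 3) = s^2 - 4*s - 21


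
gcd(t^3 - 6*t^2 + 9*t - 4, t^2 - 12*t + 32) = t - 4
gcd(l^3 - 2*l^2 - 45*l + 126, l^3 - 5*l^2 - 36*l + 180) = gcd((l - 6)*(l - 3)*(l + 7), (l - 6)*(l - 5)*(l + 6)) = l - 6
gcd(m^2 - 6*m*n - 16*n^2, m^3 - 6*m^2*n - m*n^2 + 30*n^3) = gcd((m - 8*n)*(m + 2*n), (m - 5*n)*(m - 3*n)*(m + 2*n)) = m + 2*n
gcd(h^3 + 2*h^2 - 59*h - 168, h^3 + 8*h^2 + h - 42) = h^2 + 10*h + 21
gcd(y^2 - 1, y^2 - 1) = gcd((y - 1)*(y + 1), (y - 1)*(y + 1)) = y^2 - 1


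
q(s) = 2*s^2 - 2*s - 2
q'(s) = 4*s - 2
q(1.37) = -0.99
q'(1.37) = 3.48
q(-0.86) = 1.20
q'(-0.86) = -5.44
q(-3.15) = 24.14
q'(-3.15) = -14.60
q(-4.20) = 41.68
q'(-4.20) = -18.80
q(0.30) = -2.42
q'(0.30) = -0.80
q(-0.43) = -0.77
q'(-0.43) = -3.72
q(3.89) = 20.48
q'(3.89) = 13.56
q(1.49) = -0.54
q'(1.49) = 3.96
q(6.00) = 58.00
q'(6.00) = 22.00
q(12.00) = 262.00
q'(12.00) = 46.00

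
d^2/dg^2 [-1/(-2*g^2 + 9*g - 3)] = 2*(-4*g^2 + 18*g + (4*g - 9)^2 - 6)/(2*g^2 - 9*g + 3)^3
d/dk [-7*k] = -7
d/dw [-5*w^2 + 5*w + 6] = 5 - 10*w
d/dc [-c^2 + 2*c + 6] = 2 - 2*c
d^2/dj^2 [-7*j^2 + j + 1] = -14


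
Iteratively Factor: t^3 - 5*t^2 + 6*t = (t - 3)*(t^2 - 2*t) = (t - 3)*(t - 2)*(t)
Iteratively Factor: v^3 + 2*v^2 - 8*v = (v)*(v^2 + 2*v - 8) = v*(v - 2)*(v + 4)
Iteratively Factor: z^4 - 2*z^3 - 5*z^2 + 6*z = (z - 3)*(z^3 + z^2 - 2*z) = z*(z - 3)*(z^2 + z - 2) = z*(z - 3)*(z + 2)*(z - 1)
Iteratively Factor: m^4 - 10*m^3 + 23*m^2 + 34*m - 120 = (m + 2)*(m^3 - 12*m^2 + 47*m - 60) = (m - 3)*(m + 2)*(m^2 - 9*m + 20) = (m - 4)*(m - 3)*(m + 2)*(m - 5)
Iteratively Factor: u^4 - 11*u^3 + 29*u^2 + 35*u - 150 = (u + 2)*(u^3 - 13*u^2 + 55*u - 75) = (u - 5)*(u + 2)*(u^2 - 8*u + 15) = (u - 5)*(u - 3)*(u + 2)*(u - 5)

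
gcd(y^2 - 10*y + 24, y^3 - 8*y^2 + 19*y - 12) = y - 4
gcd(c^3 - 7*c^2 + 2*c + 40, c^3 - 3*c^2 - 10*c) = c^2 - 3*c - 10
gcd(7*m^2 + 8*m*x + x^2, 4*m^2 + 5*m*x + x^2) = m + x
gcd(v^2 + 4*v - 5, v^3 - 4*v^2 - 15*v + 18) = v - 1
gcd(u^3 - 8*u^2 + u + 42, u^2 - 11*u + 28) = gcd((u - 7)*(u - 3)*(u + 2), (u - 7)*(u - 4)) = u - 7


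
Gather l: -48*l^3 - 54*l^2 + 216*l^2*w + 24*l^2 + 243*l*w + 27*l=-48*l^3 + l^2*(216*w - 30) + l*(243*w + 27)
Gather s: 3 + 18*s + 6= 18*s + 9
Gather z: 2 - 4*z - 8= -4*z - 6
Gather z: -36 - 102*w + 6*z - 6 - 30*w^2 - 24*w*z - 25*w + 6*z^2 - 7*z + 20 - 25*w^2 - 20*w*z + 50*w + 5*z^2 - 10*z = -55*w^2 - 77*w + 11*z^2 + z*(-44*w - 11) - 22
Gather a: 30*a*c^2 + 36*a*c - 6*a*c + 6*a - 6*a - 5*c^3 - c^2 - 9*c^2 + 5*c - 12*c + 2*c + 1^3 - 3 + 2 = a*(30*c^2 + 30*c) - 5*c^3 - 10*c^2 - 5*c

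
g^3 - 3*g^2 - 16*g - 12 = (g - 6)*(g + 1)*(g + 2)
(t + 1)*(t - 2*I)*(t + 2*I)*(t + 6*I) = t^4 + t^3 + 6*I*t^3 + 4*t^2 + 6*I*t^2 + 4*t + 24*I*t + 24*I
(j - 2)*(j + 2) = j^2 - 4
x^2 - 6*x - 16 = (x - 8)*(x + 2)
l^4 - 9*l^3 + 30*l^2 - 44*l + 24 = (l - 3)*(l - 2)^3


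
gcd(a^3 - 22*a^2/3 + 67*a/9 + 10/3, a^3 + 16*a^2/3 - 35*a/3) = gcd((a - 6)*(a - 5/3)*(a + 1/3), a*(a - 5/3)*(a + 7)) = a - 5/3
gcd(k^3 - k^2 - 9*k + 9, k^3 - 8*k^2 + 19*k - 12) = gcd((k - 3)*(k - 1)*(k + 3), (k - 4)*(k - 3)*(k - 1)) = k^2 - 4*k + 3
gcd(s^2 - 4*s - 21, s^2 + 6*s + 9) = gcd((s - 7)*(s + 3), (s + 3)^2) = s + 3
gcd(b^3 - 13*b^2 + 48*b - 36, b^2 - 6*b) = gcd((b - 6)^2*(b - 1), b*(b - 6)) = b - 6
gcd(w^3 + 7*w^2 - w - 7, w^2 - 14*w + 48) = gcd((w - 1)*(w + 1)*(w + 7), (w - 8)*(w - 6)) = 1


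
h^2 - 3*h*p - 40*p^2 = (h - 8*p)*(h + 5*p)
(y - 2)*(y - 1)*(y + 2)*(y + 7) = y^4 + 6*y^3 - 11*y^2 - 24*y + 28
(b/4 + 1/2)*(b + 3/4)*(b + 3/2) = b^3/4 + 17*b^2/16 + 45*b/32 + 9/16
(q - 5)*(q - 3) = q^2 - 8*q + 15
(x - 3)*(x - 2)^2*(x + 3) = x^4 - 4*x^3 - 5*x^2 + 36*x - 36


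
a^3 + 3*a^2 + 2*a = a*(a + 1)*(a + 2)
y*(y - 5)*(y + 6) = y^3 + y^2 - 30*y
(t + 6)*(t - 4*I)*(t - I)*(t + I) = t^4 + 6*t^3 - 4*I*t^3 + t^2 - 24*I*t^2 + 6*t - 4*I*t - 24*I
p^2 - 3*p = p*(p - 3)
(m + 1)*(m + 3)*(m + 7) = m^3 + 11*m^2 + 31*m + 21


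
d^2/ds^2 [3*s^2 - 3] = 6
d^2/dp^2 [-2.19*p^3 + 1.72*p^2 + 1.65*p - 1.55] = 3.44 - 13.14*p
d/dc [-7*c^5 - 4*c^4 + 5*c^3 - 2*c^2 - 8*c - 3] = -35*c^4 - 16*c^3 + 15*c^2 - 4*c - 8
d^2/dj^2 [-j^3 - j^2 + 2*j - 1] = -6*j - 2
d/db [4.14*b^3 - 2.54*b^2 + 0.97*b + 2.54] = 12.42*b^2 - 5.08*b + 0.97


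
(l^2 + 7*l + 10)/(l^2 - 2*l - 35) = (l + 2)/(l - 7)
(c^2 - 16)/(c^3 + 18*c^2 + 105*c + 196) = (c - 4)/(c^2 + 14*c + 49)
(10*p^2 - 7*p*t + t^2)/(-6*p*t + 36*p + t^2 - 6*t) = (-10*p^2 + 7*p*t - t^2)/(6*p*t - 36*p - t^2 + 6*t)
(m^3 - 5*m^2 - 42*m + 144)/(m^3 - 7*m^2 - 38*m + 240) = (m - 3)/(m - 5)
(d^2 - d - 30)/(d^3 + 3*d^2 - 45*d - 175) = (d - 6)/(d^2 - 2*d - 35)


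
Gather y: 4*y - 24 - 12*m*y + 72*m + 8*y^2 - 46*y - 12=72*m + 8*y^2 + y*(-12*m - 42) - 36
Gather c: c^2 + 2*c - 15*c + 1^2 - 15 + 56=c^2 - 13*c + 42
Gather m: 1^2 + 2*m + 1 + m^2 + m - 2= m^2 + 3*m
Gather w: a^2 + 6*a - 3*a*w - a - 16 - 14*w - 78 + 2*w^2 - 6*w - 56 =a^2 + 5*a + 2*w^2 + w*(-3*a - 20) - 150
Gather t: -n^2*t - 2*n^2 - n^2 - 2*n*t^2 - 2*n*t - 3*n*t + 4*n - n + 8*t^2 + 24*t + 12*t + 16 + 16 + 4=-3*n^2 + 3*n + t^2*(8 - 2*n) + t*(-n^2 - 5*n + 36) + 36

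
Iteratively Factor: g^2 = (g)*(g)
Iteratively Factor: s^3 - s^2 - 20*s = (s + 4)*(s^2 - 5*s) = s*(s + 4)*(s - 5)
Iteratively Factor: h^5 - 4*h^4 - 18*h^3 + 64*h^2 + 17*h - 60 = (h - 5)*(h^4 + h^3 - 13*h^2 - h + 12) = (h - 5)*(h + 4)*(h^3 - 3*h^2 - h + 3) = (h - 5)*(h + 1)*(h + 4)*(h^2 - 4*h + 3) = (h - 5)*(h - 1)*(h + 1)*(h + 4)*(h - 3)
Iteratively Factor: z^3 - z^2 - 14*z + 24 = (z - 3)*(z^2 + 2*z - 8) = (z - 3)*(z + 4)*(z - 2)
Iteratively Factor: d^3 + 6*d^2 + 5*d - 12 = (d - 1)*(d^2 + 7*d + 12) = (d - 1)*(d + 3)*(d + 4)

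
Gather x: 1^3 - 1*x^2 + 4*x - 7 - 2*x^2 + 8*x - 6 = -3*x^2 + 12*x - 12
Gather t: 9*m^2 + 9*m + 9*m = 9*m^2 + 18*m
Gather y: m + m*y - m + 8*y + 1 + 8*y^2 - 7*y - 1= 8*y^2 + y*(m + 1)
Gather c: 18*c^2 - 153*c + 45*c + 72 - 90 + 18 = 18*c^2 - 108*c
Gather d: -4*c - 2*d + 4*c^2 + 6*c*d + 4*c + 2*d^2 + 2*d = 4*c^2 + 6*c*d + 2*d^2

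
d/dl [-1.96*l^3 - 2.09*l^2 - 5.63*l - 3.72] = -5.88*l^2 - 4.18*l - 5.63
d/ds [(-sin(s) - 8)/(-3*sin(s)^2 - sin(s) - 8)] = -3*(sin(s) + 16)*sin(s)*cos(s)/(3*sin(s)^2 + sin(s) + 8)^2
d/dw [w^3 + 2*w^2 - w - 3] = 3*w^2 + 4*w - 1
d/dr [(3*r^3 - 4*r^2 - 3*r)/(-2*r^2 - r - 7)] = (-6*r^4 - 6*r^3 - 65*r^2 + 56*r + 21)/(4*r^4 + 4*r^3 + 29*r^2 + 14*r + 49)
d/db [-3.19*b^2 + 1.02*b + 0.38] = 1.02 - 6.38*b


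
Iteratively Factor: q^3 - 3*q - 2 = (q + 1)*(q^2 - q - 2) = (q - 2)*(q + 1)*(q + 1)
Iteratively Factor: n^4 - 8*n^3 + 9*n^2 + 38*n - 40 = (n - 5)*(n^3 - 3*n^2 - 6*n + 8) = (n - 5)*(n + 2)*(n^2 - 5*n + 4) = (n - 5)*(n - 4)*(n + 2)*(n - 1)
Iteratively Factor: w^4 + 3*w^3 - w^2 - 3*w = (w - 1)*(w^3 + 4*w^2 + 3*w) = (w - 1)*(w + 1)*(w^2 + 3*w) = w*(w - 1)*(w + 1)*(w + 3)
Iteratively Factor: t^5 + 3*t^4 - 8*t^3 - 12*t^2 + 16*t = (t - 2)*(t^4 + 5*t^3 + 2*t^2 - 8*t) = (t - 2)*(t - 1)*(t^3 + 6*t^2 + 8*t) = (t - 2)*(t - 1)*(t + 2)*(t^2 + 4*t) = (t - 2)*(t - 1)*(t + 2)*(t + 4)*(t)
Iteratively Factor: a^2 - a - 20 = (a + 4)*(a - 5)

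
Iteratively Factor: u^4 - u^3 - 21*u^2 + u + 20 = (u - 1)*(u^3 - 21*u - 20) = (u - 1)*(u + 4)*(u^2 - 4*u - 5) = (u - 1)*(u + 1)*(u + 4)*(u - 5)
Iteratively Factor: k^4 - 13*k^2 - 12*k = (k + 3)*(k^3 - 3*k^2 - 4*k) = (k - 4)*(k + 3)*(k^2 + k) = (k - 4)*(k + 1)*(k + 3)*(k)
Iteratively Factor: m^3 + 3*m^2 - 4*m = (m - 1)*(m^2 + 4*m) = m*(m - 1)*(m + 4)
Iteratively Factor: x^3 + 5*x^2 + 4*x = (x + 4)*(x^2 + x) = (x + 1)*(x + 4)*(x)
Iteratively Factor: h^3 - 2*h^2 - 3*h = (h + 1)*(h^2 - 3*h) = h*(h + 1)*(h - 3)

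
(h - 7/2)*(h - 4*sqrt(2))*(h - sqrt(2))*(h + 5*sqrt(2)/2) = h^4 - 5*sqrt(2)*h^3/2 - 7*h^3/2 - 17*h^2 + 35*sqrt(2)*h^2/4 + 20*sqrt(2)*h + 119*h/2 - 70*sqrt(2)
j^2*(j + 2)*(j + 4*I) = j^4 + 2*j^3 + 4*I*j^3 + 8*I*j^2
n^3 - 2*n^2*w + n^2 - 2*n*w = n*(n + 1)*(n - 2*w)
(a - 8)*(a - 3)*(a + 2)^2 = a^4 - 7*a^3 - 16*a^2 + 52*a + 96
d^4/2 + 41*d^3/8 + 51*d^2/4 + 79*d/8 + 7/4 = (d/2 + 1/2)*(d + 1/4)*(d + 2)*(d + 7)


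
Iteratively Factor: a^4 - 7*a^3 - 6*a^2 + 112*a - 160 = (a - 2)*(a^3 - 5*a^2 - 16*a + 80) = (a - 5)*(a - 2)*(a^2 - 16) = (a - 5)*(a - 2)*(a + 4)*(a - 4)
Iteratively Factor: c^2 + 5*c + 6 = (c + 2)*(c + 3)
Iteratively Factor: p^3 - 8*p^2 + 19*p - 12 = (p - 1)*(p^2 - 7*p + 12) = (p - 3)*(p - 1)*(p - 4)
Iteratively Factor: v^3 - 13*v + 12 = (v - 3)*(v^2 + 3*v - 4) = (v - 3)*(v + 4)*(v - 1)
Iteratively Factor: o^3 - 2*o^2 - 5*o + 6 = (o + 2)*(o^2 - 4*o + 3) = (o - 3)*(o + 2)*(o - 1)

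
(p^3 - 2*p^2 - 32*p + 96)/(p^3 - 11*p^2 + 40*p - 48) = (p + 6)/(p - 3)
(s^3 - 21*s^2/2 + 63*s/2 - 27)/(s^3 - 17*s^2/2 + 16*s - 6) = (2*s^2 - 9*s + 9)/(2*s^2 - 5*s + 2)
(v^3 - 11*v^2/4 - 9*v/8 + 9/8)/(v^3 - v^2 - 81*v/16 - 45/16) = 2*(2*v - 1)/(4*v + 5)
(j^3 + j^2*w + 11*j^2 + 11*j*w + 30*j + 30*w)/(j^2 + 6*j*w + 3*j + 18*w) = (j^3 + j^2*w + 11*j^2 + 11*j*w + 30*j + 30*w)/(j^2 + 6*j*w + 3*j + 18*w)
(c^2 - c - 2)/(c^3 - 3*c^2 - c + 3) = (c - 2)/(c^2 - 4*c + 3)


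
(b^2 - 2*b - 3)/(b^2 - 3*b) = (b + 1)/b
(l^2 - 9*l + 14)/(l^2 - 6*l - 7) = (l - 2)/(l + 1)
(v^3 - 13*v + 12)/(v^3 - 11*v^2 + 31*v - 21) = (v + 4)/(v - 7)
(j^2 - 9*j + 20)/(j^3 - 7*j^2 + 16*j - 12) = (j^2 - 9*j + 20)/(j^3 - 7*j^2 + 16*j - 12)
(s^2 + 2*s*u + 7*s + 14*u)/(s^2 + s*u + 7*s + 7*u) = (s + 2*u)/(s + u)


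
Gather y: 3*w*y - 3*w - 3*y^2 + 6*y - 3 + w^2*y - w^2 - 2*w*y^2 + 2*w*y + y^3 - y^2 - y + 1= -w^2 - 3*w + y^3 + y^2*(-2*w - 4) + y*(w^2 + 5*w + 5) - 2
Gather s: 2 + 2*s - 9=2*s - 7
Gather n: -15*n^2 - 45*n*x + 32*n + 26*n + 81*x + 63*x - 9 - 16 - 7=-15*n^2 + n*(58 - 45*x) + 144*x - 32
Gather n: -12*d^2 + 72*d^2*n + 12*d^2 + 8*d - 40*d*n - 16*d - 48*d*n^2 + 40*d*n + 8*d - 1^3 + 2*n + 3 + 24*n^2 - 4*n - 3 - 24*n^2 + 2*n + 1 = 72*d^2*n - 48*d*n^2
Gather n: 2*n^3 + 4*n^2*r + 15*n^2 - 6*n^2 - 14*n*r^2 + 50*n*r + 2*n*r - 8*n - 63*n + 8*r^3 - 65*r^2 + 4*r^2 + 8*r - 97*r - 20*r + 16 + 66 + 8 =2*n^3 + n^2*(4*r + 9) + n*(-14*r^2 + 52*r - 71) + 8*r^3 - 61*r^2 - 109*r + 90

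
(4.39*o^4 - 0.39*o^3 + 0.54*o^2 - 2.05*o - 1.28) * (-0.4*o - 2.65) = -1.756*o^5 - 11.4775*o^4 + 0.8175*o^3 - 0.611*o^2 + 5.9445*o + 3.392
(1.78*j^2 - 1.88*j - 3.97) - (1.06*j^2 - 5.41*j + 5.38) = 0.72*j^2 + 3.53*j - 9.35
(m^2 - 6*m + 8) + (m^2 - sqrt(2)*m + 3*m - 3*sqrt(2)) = 2*m^2 - 3*m - sqrt(2)*m - 3*sqrt(2) + 8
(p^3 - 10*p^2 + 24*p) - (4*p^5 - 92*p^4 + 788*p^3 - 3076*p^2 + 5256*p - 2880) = -4*p^5 + 92*p^4 - 787*p^3 + 3066*p^2 - 5232*p + 2880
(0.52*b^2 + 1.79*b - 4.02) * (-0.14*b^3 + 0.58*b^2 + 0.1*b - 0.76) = -0.0728*b^5 + 0.0509999999999999*b^4 + 1.653*b^3 - 2.5478*b^2 - 1.7624*b + 3.0552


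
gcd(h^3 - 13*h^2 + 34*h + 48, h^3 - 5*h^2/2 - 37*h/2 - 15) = h^2 - 5*h - 6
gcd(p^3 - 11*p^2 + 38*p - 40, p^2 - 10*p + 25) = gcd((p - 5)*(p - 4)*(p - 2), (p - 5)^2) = p - 5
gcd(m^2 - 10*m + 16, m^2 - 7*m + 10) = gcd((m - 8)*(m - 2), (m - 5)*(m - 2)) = m - 2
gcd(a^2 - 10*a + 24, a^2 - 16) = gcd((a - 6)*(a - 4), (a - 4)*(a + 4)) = a - 4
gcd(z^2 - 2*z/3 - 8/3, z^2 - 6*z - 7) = 1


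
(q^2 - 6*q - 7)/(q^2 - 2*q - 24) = (-q^2 + 6*q + 7)/(-q^2 + 2*q + 24)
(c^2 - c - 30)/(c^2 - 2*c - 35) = (c - 6)/(c - 7)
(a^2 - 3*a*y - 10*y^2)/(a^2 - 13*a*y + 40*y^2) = (-a - 2*y)/(-a + 8*y)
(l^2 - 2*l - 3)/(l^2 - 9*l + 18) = (l + 1)/(l - 6)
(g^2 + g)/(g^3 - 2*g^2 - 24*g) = (g + 1)/(g^2 - 2*g - 24)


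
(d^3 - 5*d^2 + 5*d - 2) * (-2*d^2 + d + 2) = -2*d^5 + 11*d^4 - 13*d^3 - d^2 + 8*d - 4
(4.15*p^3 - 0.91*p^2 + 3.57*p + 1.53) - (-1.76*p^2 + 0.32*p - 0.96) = 4.15*p^3 + 0.85*p^2 + 3.25*p + 2.49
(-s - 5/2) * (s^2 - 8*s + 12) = -s^3 + 11*s^2/2 + 8*s - 30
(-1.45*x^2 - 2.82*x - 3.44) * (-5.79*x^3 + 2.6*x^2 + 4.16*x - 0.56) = 8.3955*x^5 + 12.5578*x^4 + 6.5536*x^3 - 19.8632*x^2 - 12.7312*x + 1.9264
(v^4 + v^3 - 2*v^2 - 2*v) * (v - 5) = v^5 - 4*v^4 - 7*v^3 + 8*v^2 + 10*v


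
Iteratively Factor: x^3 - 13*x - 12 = (x + 1)*(x^2 - x - 12) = (x + 1)*(x + 3)*(x - 4)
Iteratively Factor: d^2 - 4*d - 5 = (d - 5)*(d + 1)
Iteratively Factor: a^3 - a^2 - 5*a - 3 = (a - 3)*(a^2 + 2*a + 1) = (a - 3)*(a + 1)*(a + 1)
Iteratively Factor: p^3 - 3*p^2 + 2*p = (p - 1)*(p^2 - 2*p) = (p - 2)*(p - 1)*(p)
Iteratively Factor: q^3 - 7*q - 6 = (q + 1)*(q^2 - q - 6) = (q - 3)*(q + 1)*(q + 2)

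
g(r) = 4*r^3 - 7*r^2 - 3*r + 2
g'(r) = 12*r^2 - 14*r - 3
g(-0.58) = 0.60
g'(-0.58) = 9.16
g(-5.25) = -754.00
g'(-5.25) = 401.25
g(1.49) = -4.78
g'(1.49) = 2.78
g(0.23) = 0.99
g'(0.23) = -5.59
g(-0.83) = -2.62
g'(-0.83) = 16.89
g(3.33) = 62.09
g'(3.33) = 83.45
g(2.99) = 37.37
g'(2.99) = 62.42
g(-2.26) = -73.15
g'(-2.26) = 89.93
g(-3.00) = -160.00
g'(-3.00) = 147.00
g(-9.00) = -3454.00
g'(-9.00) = 1095.00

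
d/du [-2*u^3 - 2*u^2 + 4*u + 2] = -6*u^2 - 4*u + 4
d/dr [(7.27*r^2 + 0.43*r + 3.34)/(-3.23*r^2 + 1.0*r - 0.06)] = (8.6589*r^2 + 20.704*r - 3.3658)/(10.4329*r^4 - 6.46*r^3 + 1.3876*r^2 - 0.12*r + 0.0036)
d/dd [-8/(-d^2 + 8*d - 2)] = 16*(4 - d)/(d^2 - 8*d + 2)^2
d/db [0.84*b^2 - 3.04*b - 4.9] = 1.68*b - 3.04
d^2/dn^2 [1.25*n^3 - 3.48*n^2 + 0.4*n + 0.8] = 7.5*n - 6.96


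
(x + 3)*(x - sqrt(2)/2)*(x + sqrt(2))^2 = x^4 + 3*sqrt(2)*x^3/2 + 3*x^3 + 9*sqrt(2)*x^2/2 - sqrt(2)*x - 3*sqrt(2)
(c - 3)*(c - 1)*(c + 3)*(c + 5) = c^4 + 4*c^3 - 14*c^2 - 36*c + 45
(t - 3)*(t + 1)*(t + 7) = t^3 + 5*t^2 - 17*t - 21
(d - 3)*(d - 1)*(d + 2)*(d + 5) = d^4 + 3*d^3 - 15*d^2 - 19*d + 30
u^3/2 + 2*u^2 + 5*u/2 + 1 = (u/2 + 1)*(u + 1)^2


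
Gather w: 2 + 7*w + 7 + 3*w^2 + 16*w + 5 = 3*w^2 + 23*w + 14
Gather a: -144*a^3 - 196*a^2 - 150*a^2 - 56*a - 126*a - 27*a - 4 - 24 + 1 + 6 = -144*a^3 - 346*a^2 - 209*a - 21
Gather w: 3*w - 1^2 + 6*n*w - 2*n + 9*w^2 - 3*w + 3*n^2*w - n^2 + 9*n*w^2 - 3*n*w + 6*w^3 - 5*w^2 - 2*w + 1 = -n^2 - 2*n + 6*w^3 + w^2*(9*n + 4) + w*(3*n^2 + 3*n - 2)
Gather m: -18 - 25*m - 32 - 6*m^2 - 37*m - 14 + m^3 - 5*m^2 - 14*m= m^3 - 11*m^2 - 76*m - 64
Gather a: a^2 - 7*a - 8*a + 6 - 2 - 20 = a^2 - 15*a - 16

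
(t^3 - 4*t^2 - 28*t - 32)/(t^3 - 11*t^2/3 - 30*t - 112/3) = 3*(t + 2)/(3*t + 7)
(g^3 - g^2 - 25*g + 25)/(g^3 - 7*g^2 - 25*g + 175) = (g - 1)/(g - 7)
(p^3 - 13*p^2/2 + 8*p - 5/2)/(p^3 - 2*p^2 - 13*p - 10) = (2*p^2 - 3*p + 1)/(2*(p^2 + 3*p + 2))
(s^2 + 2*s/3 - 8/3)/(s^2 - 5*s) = (3*s^2 + 2*s - 8)/(3*s*(s - 5))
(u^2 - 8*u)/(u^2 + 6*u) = (u - 8)/(u + 6)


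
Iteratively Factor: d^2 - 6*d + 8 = (d - 4)*(d - 2)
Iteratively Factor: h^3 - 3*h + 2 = (h + 2)*(h^2 - 2*h + 1) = (h - 1)*(h + 2)*(h - 1)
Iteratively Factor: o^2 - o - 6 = (o + 2)*(o - 3)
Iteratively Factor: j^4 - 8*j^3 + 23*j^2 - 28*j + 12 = (j - 2)*(j^3 - 6*j^2 + 11*j - 6) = (j - 2)*(j - 1)*(j^2 - 5*j + 6) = (j - 3)*(j - 2)*(j - 1)*(j - 2)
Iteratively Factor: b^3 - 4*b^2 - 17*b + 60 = (b - 3)*(b^2 - b - 20) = (b - 3)*(b + 4)*(b - 5)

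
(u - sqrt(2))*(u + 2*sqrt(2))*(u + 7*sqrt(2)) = u^3 + 8*sqrt(2)*u^2 + 10*u - 28*sqrt(2)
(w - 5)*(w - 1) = w^2 - 6*w + 5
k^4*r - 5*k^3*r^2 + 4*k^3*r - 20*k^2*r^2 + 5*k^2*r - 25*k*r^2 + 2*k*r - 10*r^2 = (k + 1)*(k + 2)*(k - 5*r)*(k*r + r)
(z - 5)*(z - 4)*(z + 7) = z^3 - 2*z^2 - 43*z + 140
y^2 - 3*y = y*(y - 3)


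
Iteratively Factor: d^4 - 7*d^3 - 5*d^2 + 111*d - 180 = (d - 5)*(d^3 - 2*d^2 - 15*d + 36) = (d - 5)*(d + 4)*(d^2 - 6*d + 9) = (d - 5)*(d - 3)*(d + 4)*(d - 3)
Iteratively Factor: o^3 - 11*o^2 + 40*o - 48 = (o - 4)*(o^2 - 7*o + 12) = (o - 4)*(o - 3)*(o - 4)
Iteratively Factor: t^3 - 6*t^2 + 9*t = (t - 3)*(t^2 - 3*t) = (t - 3)^2*(t)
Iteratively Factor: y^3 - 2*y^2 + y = (y - 1)*(y^2 - y) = (y - 1)^2*(y)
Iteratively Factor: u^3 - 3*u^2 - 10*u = (u + 2)*(u^2 - 5*u) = (u - 5)*(u + 2)*(u)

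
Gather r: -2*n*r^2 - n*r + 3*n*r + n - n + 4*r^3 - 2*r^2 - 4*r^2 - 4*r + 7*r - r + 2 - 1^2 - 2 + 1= 4*r^3 + r^2*(-2*n - 6) + r*(2*n + 2)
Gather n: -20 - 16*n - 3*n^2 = -3*n^2 - 16*n - 20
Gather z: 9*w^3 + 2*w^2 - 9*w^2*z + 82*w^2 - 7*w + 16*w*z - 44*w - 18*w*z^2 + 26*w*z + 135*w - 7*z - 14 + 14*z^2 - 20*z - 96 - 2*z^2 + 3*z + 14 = 9*w^3 + 84*w^2 + 84*w + z^2*(12 - 18*w) + z*(-9*w^2 + 42*w - 24) - 96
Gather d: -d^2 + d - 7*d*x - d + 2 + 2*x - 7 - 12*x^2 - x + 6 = -d^2 - 7*d*x - 12*x^2 + x + 1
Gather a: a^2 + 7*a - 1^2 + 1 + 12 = a^2 + 7*a + 12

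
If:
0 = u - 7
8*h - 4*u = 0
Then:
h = 7/2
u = 7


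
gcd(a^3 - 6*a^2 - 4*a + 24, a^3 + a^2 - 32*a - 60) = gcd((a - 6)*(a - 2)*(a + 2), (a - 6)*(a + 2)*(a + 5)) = a^2 - 4*a - 12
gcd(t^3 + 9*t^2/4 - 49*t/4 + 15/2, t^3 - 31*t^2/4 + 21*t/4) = t - 3/4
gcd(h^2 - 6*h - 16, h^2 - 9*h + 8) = h - 8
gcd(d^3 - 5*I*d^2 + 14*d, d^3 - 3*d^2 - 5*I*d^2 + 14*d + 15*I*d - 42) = d^2 - 5*I*d + 14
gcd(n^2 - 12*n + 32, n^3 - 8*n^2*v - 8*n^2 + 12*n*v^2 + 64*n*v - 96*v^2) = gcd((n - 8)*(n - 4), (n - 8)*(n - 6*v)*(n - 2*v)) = n - 8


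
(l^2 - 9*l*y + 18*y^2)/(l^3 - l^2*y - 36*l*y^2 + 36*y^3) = (-l + 3*y)/(-l^2 - 5*l*y + 6*y^2)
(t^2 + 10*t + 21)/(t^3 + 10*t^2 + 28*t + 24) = (t^2 + 10*t + 21)/(t^3 + 10*t^2 + 28*t + 24)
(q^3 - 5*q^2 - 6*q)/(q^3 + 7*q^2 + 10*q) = (q^2 - 5*q - 6)/(q^2 + 7*q + 10)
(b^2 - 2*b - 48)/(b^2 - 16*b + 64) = (b + 6)/(b - 8)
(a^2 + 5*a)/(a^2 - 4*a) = (a + 5)/(a - 4)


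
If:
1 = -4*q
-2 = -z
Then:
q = -1/4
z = 2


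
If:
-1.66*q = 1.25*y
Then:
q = -0.753012048192771*y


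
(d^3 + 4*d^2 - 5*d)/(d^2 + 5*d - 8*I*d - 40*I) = d*(d - 1)/(d - 8*I)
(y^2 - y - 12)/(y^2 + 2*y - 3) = (y - 4)/(y - 1)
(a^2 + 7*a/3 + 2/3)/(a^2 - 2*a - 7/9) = 3*(a + 2)/(3*a - 7)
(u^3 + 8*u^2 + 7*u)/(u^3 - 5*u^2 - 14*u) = (u^2 + 8*u + 7)/(u^2 - 5*u - 14)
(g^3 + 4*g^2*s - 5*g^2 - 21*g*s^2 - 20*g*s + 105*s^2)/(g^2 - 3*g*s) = g + 7*s - 5 - 35*s/g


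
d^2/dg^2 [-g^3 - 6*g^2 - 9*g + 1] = -6*g - 12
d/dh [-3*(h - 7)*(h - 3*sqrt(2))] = -6*h + 9*sqrt(2) + 21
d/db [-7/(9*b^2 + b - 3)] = 7*(18*b + 1)/(9*b^2 + b - 3)^2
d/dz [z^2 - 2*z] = 2*z - 2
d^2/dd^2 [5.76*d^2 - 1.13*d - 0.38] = 11.5200000000000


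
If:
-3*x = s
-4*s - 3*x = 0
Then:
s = 0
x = 0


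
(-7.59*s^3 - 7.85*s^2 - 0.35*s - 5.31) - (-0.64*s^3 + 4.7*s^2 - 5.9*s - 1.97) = -6.95*s^3 - 12.55*s^2 + 5.55*s - 3.34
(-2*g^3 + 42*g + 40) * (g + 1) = -2*g^4 - 2*g^3 + 42*g^2 + 82*g + 40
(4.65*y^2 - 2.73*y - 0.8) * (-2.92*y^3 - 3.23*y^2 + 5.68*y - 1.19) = -13.578*y^5 - 7.0479*y^4 + 37.5659*y^3 - 18.4559*y^2 - 1.2953*y + 0.952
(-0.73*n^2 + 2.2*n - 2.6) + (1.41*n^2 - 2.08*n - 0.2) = 0.68*n^2 + 0.12*n - 2.8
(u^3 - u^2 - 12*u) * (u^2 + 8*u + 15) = u^5 + 7*u^4 - 5*u^3 - 111*u^2 - 180*u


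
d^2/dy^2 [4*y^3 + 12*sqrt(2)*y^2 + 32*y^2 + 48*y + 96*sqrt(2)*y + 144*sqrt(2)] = 24*y + 24*sqrt(2) + 64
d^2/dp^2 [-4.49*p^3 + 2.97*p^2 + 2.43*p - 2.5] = 5.94 - 26.94*p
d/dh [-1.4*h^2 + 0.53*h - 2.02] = 0.53 - 2.8*h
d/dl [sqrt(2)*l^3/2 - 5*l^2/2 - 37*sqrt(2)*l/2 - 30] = 3*sqrt(2)*l^2/2 - 5*l - 37*sqrt(2)/2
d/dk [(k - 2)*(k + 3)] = 2*k + 1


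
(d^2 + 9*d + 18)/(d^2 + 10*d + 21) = (d + 6)/(d + 7)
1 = 1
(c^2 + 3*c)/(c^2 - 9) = c/(c - 3)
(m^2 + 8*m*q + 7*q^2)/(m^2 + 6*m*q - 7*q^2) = (-m - q)/(-m + q)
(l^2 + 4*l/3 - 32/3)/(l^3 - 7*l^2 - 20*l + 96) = (l - 8/3)/(l^2 - 11*l + 24)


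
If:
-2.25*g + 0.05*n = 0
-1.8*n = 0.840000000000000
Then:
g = -0.01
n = -0.47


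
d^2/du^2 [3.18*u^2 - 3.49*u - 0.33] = 6.36000000000000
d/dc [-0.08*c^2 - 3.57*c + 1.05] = -0.16*c - 3.57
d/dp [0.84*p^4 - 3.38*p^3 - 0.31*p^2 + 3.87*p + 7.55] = 3.36*p^3 - 10.14*p^2 - 0.62*p + 3.87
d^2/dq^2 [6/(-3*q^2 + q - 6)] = 12*(9*q^2 - 3*q - (6*q - 1)^2 + 18)/(3*q^2 - q + 6)^3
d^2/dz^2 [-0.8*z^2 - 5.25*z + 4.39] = -1.60000000000000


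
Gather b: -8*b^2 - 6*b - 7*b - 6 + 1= -8*b^2 - 13*b - 5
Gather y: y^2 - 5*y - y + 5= y^2 - 6*y + 5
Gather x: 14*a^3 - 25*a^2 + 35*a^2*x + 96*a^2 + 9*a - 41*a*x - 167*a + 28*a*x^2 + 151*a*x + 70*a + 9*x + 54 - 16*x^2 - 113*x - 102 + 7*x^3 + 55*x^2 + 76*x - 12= 14*a^3 + 71*a^2 - 88*a + 7*x^3 + x^2*(28*a + 39) + x*(35*a^2 + 110*a - 28) - 60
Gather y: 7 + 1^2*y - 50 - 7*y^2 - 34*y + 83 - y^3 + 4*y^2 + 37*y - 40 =-y^3 - 3*y^2 + 4*y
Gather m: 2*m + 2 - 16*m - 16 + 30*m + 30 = 16*m + 16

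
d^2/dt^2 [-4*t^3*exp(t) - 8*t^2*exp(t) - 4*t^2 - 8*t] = -4*t^3*exp(t) - 32*t^2*exp(t) - 56*t*exp(t) - 16*exp(t) - 8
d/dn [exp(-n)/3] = -exp(-n)/3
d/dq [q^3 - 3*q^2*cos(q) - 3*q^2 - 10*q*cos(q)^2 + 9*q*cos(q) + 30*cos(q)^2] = 3*q^2*sin(q) + 3*q^2 - 9*q*sin(q) + 10*q*sin(2*q) - 6*q*cos(q) - 6*q - 30*sin(2*q) - 10*cos(q)^2 + 9*cos(q)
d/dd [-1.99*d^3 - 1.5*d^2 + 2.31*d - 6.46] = -5.97*d^2 - 3.0*d + 2.31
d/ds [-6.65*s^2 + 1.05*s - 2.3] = 1.05 - 13.3*s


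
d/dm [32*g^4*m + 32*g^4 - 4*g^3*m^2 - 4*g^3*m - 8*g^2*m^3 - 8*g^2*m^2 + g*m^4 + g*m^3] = g*(32*g^3 - 8*g^2*m - 4*g^2 - 24*g*m^2 - 16*g*m + 4*m^3 + 3*m^2)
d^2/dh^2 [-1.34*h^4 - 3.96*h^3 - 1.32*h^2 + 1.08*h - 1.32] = -16.08*h^2 - 23.76*h - 2.64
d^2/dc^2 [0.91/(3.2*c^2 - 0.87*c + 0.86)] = (-18.6368*c^2 + 5.06688*c + 0.91*(6.4*c - 0.87)*(12.8*c - 1.74) - 5.00864)/(3.2*c^2 - 0.87*c + 0.86)^3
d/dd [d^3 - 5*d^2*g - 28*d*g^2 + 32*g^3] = 3*d^2 - 10*d*g - 28*g^2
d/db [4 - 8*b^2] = -16*b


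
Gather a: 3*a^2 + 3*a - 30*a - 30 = 3*a^2 - 27*a - 30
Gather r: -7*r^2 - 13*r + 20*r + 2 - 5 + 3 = -7*r^2 + 7*r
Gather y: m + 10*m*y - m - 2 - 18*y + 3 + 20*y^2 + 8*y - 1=20*y^2 + y*(10*m - 10)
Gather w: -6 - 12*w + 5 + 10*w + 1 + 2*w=0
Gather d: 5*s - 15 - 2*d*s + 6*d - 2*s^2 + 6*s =d*(6 - 2*s) - 2*s^2 + 11*s - 15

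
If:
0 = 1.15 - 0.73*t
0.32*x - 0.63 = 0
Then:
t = 1.58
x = 1.97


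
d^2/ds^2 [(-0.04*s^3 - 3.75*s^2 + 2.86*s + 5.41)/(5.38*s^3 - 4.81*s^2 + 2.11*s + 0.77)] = (3.5527136788005e-15*s^7 - 219.153224*s^6 + 499.410336*s^5 + 1692.411348*s^4 - 2031.860386*s^3 + 893.580024*s^2 - 400.495386*s + 74.505722)/(155.720872*s^9 - 417.667692*s^8 + 556.634706*s^7 - 372.036025*s^6 + 98.752971*s^5 + 41.645904*s^4 - 27.925505*s^3 + 1.728804*s^2 + 3.753057*s + 0.456533)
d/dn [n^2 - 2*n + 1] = 2*n - 2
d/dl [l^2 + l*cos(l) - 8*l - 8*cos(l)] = -l*sin(l) + 2*l + 8*sin(l) + cos(l) - 8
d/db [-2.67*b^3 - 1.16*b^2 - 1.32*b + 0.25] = -8.01*b^2 - 2.32*b - 1.32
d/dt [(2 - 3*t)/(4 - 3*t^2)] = 3*(-3*t^2 + 4*t - 4)/(9*t^4 - 24*t^2 + 16)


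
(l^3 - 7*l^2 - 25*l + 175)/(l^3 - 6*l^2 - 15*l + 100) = (l^2 - 2*l - 35)/(l^2 - l - 20)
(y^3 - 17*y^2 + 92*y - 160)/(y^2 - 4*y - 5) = (y^2 - 12*y + 32)/(y + 1)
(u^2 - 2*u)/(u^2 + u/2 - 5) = 2*u/(2*u + 5)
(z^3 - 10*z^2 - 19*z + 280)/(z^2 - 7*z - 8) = (z^2 - 2*z - 35)/(z + 1)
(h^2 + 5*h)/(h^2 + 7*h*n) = (h + 5)/(h + 7*n)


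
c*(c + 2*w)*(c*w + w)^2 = c^4*w^2 + 2*c^3*w^3 + 2*c^3*w^2 + 4*c^2*w^3 + c^2*w^2 + 2*c*w^3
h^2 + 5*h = h*(h + 5)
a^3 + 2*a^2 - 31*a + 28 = (a - 4)*(a - 1)*(a + 7)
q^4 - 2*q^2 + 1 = (q - 1)^2*(q + 1)^2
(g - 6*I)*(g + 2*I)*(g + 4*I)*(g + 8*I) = g^4 + 8*I*g^3 + 28*g^2 + 272*I*g - 384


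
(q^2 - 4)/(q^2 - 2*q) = (q + 2)/q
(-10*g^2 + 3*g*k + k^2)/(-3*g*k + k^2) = (10*g^2 - 3*g*k - k^2)/(k*(3*g - k))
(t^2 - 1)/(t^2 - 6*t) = (t^2 - 1)/(t*(t - 6))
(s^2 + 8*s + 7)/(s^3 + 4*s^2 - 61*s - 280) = (s + 1)/(s^2 - 3*s - 40)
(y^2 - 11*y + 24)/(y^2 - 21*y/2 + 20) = 2*(y - 3)/(2*y - 5)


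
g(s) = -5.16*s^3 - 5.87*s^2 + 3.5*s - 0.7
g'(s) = -15.48*s^2 - 11.74*s + 3.5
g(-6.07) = 915.80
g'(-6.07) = -495.60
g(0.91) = -6.26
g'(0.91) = -20.00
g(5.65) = -1098.98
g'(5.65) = -556.99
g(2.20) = -76.35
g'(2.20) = -97.25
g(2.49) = -108.04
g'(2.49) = -121.71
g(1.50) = -26.07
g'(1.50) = -48.94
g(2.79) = -148.69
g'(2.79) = -149.75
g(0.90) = -6.07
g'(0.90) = -19.60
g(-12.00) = 8028.50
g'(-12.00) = -2084.74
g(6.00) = -1305.58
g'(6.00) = -624.22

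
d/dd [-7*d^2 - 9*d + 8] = -14*d - 9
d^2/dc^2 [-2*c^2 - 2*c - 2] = -4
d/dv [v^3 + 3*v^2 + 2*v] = 3*v^2 + 6*v + 2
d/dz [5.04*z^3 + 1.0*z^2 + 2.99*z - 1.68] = 15.12*z^2 + 2.0*z + 2.99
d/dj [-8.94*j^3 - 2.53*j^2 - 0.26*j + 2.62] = -26.82*j^2 - 5.06*j - 0.26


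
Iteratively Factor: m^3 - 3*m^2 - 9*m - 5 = (m + 1)*(m^2 - 4*m - 5) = (m - 5)*(m + 1)*(m + 1)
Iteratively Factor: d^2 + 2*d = (d + 2)*(d)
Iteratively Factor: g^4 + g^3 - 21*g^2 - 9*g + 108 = (g - 3)*(g^3 + 4*g^2 - 9*g - 36) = (g - 3)*(g + 3)*(g^2 + g - 12) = (g - 3)*(g + 3)*(g + 4)*(g - 3)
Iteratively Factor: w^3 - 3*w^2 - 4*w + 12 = (w - 3)*(w^2 - 4) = (w - 3)*(w + 2)*(w - 2)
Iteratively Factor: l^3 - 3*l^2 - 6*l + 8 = (l + 2)*(l^2 - 5*l + 4) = (l - 1)*(l + 2)*(l - 4)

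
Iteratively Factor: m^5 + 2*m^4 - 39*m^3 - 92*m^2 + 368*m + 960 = (m - 4)*(m^4 + 6*m^3 - 15*m^2 - 152*m - 240) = (m - 4)*(m + 4)*(m^3 + 2*m^2 - 23*m - 60) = (m - 5)*(m - 4)*(m + 4)*(m^2 + 7*m + 12) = (m - 5)*(m - 4)*(m + 3)*(m + 4)*(m + 4)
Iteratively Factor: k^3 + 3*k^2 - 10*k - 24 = (k + 2)*(k^2 + k - 12) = (k + 2)*(k + 4)*(k - 3)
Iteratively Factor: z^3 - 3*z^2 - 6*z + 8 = (z + 2)*(z^2 - 5*z + 4) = (z - 1)*(z + 2)*(z - 4)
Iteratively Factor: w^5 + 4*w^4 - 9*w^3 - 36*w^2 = (w + 4)*(w^4 - 9*w^2) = (w + 3)*(w + 4)*(w^3 - 3*w^2) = w*(w + 3)*(w + 4)*(w^2 - 3*w) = w*(w - 3)*(w + 3)*(w + 4)*(w)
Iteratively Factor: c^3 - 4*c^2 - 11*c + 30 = (c - 2)*(c^2 - 2*c - 15) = (c - 5)*(c - 2)*(c + 3)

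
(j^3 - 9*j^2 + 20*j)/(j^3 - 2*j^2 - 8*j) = (j - 5)/(j + 2)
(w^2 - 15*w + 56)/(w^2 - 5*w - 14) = (w - 8)/(w + 2)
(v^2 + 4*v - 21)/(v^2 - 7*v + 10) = (v^2 + 4*v - 21)/(v^2 - 7*v + 10)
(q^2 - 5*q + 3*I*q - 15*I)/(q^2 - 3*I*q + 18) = (q - 5)/(q - 6*I)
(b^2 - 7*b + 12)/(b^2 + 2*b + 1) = (b^2 - 7*b + 12)/(b^2 + 2*b + 1)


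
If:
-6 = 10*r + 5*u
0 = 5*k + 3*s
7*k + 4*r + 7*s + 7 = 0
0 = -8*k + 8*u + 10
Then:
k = 213/200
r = -203/400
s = -71/40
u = -37/200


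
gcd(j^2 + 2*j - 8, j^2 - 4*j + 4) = j - 2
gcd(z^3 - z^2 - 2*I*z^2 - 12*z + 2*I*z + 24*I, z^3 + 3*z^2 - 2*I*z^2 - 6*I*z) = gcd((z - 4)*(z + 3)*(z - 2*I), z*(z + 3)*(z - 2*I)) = z^2 + z*(3 - 2*I) - 6*I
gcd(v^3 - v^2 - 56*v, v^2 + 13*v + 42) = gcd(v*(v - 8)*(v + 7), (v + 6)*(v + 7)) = v + 7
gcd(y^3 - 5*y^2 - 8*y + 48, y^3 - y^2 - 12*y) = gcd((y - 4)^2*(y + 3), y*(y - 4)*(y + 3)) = y^2 - y - 12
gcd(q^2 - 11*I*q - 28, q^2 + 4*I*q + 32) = q - 4*I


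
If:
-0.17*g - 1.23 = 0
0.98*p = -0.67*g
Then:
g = -7.24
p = 4.95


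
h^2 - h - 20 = (h - 5)*(h + 4)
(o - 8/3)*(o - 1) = o^2 - 11*o/3 + 8/3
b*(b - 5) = b^2 - 5*b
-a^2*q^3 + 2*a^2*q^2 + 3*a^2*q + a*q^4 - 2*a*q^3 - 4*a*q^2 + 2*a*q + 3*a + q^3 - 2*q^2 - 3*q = (-a + q)*(q - 3)*(q + 1)*(a*q + 1)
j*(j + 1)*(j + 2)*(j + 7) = j^4 + 10*j^3 + 23*j^2 + 14*j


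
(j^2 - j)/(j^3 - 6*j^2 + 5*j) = 1/(j - 5)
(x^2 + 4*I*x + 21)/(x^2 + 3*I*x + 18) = (x + 7*I)/(x + 6*I)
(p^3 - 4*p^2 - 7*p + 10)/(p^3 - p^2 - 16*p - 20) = (p - 1)/(p + 2)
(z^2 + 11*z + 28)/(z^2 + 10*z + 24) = (z + 7)/(z + 6)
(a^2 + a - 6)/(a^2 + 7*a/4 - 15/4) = 4*(a - 2)/(4*a - 5)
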